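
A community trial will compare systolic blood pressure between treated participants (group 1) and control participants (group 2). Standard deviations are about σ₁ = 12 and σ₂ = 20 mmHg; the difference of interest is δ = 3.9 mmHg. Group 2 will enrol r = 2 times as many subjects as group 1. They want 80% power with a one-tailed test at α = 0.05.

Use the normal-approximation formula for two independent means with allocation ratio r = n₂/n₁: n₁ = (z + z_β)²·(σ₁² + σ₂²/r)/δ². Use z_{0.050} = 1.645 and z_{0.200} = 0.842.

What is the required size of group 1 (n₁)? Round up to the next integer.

n₁ = (z_α + z_β)² · (σ₁² + σ₂²/r) / δ²
   = (1.645 + 0.842)² · (12² + 20²/2) / 3.9²
   = 6.1852 · (144 + 200) / 15.21
   = 6.1852 · 344 / 15.21
   = 139.89
Round up → n₁ = 140; n₂ = r·n₁ = 2 × 140 = 280.

n₁ = 140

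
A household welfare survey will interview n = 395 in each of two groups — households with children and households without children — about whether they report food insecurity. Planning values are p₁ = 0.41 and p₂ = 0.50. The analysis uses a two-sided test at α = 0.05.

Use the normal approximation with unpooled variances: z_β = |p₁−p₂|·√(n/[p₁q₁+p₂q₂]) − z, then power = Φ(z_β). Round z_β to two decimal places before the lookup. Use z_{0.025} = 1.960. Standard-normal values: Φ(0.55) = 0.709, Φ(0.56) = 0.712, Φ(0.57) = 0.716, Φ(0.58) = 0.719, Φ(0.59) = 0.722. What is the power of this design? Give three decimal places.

Power ≈ 0.722

z_β = |p₁−p₂|·√(n/[p₁q₁+p₂q₂]) − z_{α/2}
    = 0.09 · √(395/0.4919) − 1.960
    = 0.09 · 28.3374 − 1.960
    = 2.5504 − 1.960 = 0.5904 → 0.59
Power = Φ(0.59) = 0.722.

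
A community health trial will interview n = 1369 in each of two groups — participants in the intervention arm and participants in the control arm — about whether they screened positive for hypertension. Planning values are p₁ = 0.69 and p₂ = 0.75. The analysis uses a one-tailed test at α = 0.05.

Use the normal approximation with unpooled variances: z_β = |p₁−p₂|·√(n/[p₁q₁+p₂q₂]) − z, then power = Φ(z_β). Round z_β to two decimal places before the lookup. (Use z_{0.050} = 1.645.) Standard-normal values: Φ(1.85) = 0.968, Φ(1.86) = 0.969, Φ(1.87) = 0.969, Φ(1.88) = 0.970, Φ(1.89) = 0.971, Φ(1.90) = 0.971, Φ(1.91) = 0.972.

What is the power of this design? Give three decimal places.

Power ≈ 0.969

z_β = |p₁−p₂|·√(n/[p₁q₁+p₂q₂]) − z_α
    = 0.06 · √(1369/0.4014) − 1.645
    = 0.06 · 58.4000 − 1.645
    = 3.5040 − 1.645 = 1.8590 → 1.86
Power = Φ(1.86) = 0.969.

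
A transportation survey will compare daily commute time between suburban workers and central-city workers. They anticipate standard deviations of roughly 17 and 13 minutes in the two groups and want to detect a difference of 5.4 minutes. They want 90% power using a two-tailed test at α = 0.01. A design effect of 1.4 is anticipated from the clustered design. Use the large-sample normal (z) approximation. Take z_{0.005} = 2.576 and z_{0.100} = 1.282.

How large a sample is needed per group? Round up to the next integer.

n = (z_{α/2} + z_β)² · (σ₁² + σ₂²) / δ²
  = (2.576 + 1.282)² · (17² + 13² = 458) / 5.4²
  = 14.8842 · 458 / 29.16
  = 233.78
Design effect: 1.4 × 233.78 = 327.29.
Round up → n = 328 per group.

n = 328 per group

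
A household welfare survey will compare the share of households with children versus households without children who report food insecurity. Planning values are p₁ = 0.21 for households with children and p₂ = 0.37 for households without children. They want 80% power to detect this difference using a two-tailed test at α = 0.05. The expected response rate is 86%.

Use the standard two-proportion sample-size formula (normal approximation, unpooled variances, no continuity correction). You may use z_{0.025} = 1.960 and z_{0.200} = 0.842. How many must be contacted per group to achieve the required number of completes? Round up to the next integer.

n = 143 per group

n = (z_{α/2} + z_β)² · [p₁(1−p₁) + p₂(1−p₂)] / (p₁ − p₂)²
  = (1.960 + 0.842)² · (0.21·0.79 + 0.37·0.63) / (-0.16)²
  = (2.802)² · (0.1659 + 0.2331) / 0.0256
  = 7.8512 · 0.3990 / 0.0256
  = 122.37
Adjust for 86% response: 122.37 / 0.86 = 142.29.
Round up → n = 143 per group.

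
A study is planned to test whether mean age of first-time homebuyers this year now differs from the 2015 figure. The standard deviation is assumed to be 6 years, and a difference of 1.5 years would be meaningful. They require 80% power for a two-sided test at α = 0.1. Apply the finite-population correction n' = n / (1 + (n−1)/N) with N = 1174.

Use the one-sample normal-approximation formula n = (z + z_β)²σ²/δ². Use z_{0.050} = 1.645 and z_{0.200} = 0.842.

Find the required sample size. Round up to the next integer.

n = 92

n = (z_{α/2} + z_β)² · σ² / δ²
  = (1.645 + 0.842)² · 6² / 1.5²
  = 6.1852 · 36 / 2.25
  = 98.96
Finite-population correction (N = 1174): 98.96 / (1 + (98.96 − 1)/1174) = 91.34.
Round up → n = 92.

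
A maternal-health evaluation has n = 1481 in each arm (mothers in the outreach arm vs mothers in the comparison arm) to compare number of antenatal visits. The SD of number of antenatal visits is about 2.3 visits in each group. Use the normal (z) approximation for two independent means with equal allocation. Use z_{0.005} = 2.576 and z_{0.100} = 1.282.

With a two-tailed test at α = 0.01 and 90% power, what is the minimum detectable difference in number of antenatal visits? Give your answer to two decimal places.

Minimum detectable difference ≈ 0.33 visits

δ = (z_{α/2} + z_β) · √((σ₁²+σ₂²)/n)
  = (2.576 + 1.282) · √(10.58/1481)
  = 3.858 · √0.00714
  = 3.858 · 0.0845
  = 0.3261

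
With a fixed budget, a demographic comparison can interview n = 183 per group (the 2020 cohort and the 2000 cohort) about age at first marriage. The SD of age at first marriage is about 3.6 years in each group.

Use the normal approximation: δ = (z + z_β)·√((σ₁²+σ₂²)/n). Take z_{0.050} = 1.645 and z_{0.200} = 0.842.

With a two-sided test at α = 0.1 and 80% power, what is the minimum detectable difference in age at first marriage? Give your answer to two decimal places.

δ = (z_{α/2} + z_β) · √((σ₁²+σ₂²)/n)
  = (1.645 + 0.842) · √(25.92/183)
  = 2.487 · √0.14164
  = 2.487 · 0.3764
  = 0.9360

Minimum detectable difference ≈ 0.94 years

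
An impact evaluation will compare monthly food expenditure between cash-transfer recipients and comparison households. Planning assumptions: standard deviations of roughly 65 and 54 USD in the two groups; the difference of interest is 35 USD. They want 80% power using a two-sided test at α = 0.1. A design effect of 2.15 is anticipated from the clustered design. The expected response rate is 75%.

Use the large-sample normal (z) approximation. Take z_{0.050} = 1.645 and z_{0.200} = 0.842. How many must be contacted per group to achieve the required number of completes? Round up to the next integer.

n = 104 per group

n = (z_{α/2} + z_β)² · (σ₁² + σ₂²) / δ²
  = (1.645 + 0.842)² · (65² + 54² = 7141) / 35²
  = 6.1852 · 7141 / 1225
  = 36.06
Design effect: 2.15 × 36.06 = 77.52.
Adjust for 75% response: 77.52 / 0.75 = 103.36.
Round up → n = 104 per group.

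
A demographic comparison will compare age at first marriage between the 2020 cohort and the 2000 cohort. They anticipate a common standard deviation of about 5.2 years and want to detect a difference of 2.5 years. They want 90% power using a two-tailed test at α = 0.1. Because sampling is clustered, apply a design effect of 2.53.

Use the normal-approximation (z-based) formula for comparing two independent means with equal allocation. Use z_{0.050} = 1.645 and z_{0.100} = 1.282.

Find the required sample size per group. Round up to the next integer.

n = 188 per group

n = (z_{α/2} + z_β)² · (σ₁² + σ₂²) / δ²
  = (1.645 + 1.282)² · (2·5.2² = 54.08) / 2.5²
  = 8.5673 · 54.08 / 6.25
  = 74.13
Design effect: 2.53 × 74.13 = 187.55.
Round up → n = 188 per group.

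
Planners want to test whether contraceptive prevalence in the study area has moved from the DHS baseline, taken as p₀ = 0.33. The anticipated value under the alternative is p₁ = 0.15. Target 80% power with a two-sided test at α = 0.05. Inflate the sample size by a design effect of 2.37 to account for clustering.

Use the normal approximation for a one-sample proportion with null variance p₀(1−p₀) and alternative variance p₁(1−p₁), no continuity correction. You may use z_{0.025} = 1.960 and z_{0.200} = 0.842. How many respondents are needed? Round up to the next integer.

n = 110

n = [z_{α/2}·√(p₀q₀) + z_β·√(p₁q₁)]² / (p₁ − p₀)²
  = [1.960·√(0.33·0.67) + 0.842·√(0.15·0.85)]² / (-0.18)²
  = [1.960·0.4702 + 0.842·0.3571]² / 0.0324
  = [1.2223]² / 0.0324
  = 46.11
Design effect: 2.37 × 46.11 = 109.28.
Round up → n = 110.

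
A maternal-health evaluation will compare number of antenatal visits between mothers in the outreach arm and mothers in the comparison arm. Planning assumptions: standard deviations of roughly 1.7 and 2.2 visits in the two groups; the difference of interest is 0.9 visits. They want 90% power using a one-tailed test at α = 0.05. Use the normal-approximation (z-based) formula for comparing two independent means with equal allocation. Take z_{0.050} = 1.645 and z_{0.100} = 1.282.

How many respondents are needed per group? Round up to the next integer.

n = (z_α + z_β)² · (σ₁² + σ₂²) / δ²
  = (1.645 + 1.282)² · (1.7² + 2.2² = 7.73) / 0.9²
  = 8.5673 · 7.73 / 0.81
  = 81.76
Round up → n = 82 per group.

n = 82 per group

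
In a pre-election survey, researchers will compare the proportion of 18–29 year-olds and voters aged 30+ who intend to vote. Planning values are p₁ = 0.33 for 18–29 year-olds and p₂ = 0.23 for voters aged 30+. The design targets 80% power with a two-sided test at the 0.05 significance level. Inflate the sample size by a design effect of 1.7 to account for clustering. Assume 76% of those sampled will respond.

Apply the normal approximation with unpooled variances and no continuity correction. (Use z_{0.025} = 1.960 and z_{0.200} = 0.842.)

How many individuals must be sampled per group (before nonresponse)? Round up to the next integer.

n = (z_{α/2} + z_β)² · [p₁(1−p₁) + p₂(1−p₂)] / (p₁ − p₂)²
  = (1.960 + 0.842)² · (0.33·0.67 + 0.23·0.77) / (0.10)²
  = (2.802)² · (0.2211 + 0.1771) / 0.0100
  = 7.8512 · 0.3982 / 0.0100
  = 312.63
Design effect: 1.7 × 312.63 = 531.48.
Adjust for 76% response: 531.48 / 0.76 = 699.32.
Round up → n = 700 per group.

n = 700 per group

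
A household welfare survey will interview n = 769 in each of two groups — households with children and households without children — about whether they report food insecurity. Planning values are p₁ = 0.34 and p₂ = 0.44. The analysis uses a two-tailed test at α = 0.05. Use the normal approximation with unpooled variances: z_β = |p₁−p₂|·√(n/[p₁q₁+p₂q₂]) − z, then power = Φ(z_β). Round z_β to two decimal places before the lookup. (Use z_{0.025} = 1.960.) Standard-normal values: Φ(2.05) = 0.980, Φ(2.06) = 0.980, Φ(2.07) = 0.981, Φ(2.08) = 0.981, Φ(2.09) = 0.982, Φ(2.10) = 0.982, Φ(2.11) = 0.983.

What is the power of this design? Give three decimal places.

z_β = |p₁−p₂|·√(n/[p₁q₁+p₂q₂]) − z_{α/2}
    = 0.10 · √(769/0.4708) − 1.960
    = 0.10 · 40.4152 − 1.960
    = 4.0415 − 1.960 = 2.0815 → 2.08
Power = Φ(2.08) = 0.981.

Power ≈ 0.981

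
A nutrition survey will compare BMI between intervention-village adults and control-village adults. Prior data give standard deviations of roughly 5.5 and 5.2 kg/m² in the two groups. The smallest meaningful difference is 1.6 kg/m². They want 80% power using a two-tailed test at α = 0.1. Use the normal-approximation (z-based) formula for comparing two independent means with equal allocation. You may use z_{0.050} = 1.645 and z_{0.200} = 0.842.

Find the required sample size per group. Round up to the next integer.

n = 139 per group

n = (z_{α/2} + z_β)² · (σ₁² + σ₂²) / δ²
  = (1.645 + 0.842)² · (5.5² + 5.2² = 57.29) / 1.6²
  = 6.1852 · 57.29 / 2.56
  = 138.42
Round up → n = 139 per group.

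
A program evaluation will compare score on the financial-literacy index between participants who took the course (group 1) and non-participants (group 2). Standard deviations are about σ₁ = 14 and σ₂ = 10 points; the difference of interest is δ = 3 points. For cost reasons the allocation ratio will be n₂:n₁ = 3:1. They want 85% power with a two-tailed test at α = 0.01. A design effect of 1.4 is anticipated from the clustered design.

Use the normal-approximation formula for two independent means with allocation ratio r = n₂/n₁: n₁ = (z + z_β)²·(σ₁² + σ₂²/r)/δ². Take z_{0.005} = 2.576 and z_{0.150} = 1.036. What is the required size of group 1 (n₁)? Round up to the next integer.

n₁ = 466

n₁ = (z_{α/2} + z_β)² · (σ₁² + σ₂²/r) / δ²
   = (2.576 + 1.036)² · (14² + 10²/3) / 3²
   = 13.0465 · (196 + 33.3333) / 9
   = 13.0465 · 229.3333 / 9
   = 332.45
Design effect: 1.4 × 332.45 = 465.42.
Round up → n₁ = 466; n₂ = r·n₁ = 3 × 466 = 1398.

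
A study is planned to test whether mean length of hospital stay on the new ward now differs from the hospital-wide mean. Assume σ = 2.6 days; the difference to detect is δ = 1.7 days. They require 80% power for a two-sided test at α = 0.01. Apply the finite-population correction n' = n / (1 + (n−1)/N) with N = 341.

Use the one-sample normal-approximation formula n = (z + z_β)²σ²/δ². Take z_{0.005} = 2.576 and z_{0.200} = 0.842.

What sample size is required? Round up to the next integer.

n = (z_{α/2} + z_β)² · σ² / δ²
  = (2.576 + 0.842)² · 2.6² / 1.7²
  = 11.6827 · 6.76 / 2.89
  = 27.33
Finite-population correction (N = 341): 27.33 / (1 + (27.33 − 1)/341) = 25.37.
Round up → n = 26.

n = 26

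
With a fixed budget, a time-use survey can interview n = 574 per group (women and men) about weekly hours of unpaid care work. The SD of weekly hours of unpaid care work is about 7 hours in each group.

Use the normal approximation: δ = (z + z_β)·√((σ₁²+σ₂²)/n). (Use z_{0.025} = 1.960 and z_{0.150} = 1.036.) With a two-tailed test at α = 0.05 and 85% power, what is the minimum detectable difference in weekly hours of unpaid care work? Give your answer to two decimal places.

δ = (z_{α/2} + z_β) · √((σ₁²+σ₂²)/n)
  = (1.960 + 1.036) · √(98/574)
  = 2.996 · √0.17073
  = 2.996 · 0.4132
  = 1.2379

Minimum detectable difference ≈ 1.24 hours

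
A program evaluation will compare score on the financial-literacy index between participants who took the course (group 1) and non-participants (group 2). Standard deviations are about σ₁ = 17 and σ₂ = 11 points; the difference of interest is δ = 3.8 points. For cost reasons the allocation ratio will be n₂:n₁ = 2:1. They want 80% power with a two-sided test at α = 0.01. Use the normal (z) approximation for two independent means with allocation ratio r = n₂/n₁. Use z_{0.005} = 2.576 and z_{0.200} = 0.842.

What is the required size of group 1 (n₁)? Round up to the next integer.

n₁ = 283

n₁ = (z_{α/2} + z_β)² · (σ₁² + σ₂²/r) / δ²
   = (2.576 + 0.842)² · (17² + 11²/2) / 3.8²
   = 11.6827 · (289 + 60.5) / 14.44
   = 11.6827 · 349.5 / 14.44
   = 282.76
Round up → n₁ = 283; n₂ = r·n₁ = 2 × 283 = 566.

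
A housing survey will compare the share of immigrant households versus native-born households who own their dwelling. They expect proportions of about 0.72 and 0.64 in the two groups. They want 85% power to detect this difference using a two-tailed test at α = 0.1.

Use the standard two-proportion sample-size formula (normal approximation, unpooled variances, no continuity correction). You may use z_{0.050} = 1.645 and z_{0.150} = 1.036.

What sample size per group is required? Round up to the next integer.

n = 486 per group

n = (z_{α/2} + z_β)² · [p₁(1−p₁) + p₂(1−p₂)] / (p₁ − p₂)²
  = (1.645 + 1.036)² · (0.72·0.28 + 0.64·0.36) / (0.08)²
  = (2.681)² · (0.2016 + 0.2304) / 0.0064
  = 7.1878 · 0.4320 / 0.0064
  = 485.17
Round up → n = 486 per group.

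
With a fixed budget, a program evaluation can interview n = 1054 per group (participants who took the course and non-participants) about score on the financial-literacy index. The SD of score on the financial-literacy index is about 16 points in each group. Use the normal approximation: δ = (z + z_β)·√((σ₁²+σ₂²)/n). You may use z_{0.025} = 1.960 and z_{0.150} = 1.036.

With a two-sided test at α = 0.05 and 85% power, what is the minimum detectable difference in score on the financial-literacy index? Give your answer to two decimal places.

δ = (z_{α/2} + z_β) · √((σ₁²+σ₂²)/n)
  = (1.960 + 1.036) · √(512/1054)
  = 2.996 · √0.48577
  = 2.996 · 0.6970
  = 2.0881

Minimum detectable difference ≈ 2.09 points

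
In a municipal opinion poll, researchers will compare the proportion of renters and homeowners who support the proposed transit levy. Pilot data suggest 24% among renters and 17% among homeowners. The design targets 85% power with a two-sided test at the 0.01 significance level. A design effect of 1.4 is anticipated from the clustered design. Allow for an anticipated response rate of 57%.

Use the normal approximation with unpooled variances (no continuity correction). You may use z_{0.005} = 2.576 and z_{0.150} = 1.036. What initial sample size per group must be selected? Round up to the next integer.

n = 2116 per group

n = (z_{α/2} + z_β)² · [p₁(1−p₁) + p₂(1−p₂)] / (p₁ − p₂)²
  = (2.576 + 1.036)² · (0.24·0.76 + 0.17·0.83) / (0.07)²
  = (3.612)² · (0.1824 + 0.1411) / 0.0049
  = 13.0465 · 0.3235 / 0.0049
  = 861.34
Design effect: 1.4 × 861.34 = 1205.87.
Adjust for 57% response: 1205.87 / 0.57 = 2115.57.
Round up → n = 2116 per group.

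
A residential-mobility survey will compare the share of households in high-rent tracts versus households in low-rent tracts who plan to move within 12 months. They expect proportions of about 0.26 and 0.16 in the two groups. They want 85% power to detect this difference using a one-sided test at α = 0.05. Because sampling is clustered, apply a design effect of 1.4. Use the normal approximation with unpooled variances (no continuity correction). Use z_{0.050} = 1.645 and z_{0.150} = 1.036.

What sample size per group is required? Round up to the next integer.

n = 329 per group

n = (z_α + z_β)² · [p₁(1−p₁) + p₂(1−p₂)] / (p₁ − p₂)²
  = (1.645 + 1.036)² · (0.26·0.74 + 0.16·0.84) / (0.10)²
  = (2.681)² · (0.1924 + 0.1344) / 0.0100
  = 7.1878 · 0.3268 / 0.0100
  = 234.90
Design effect: 1.4 × 234.90 = 328.85.
Round up → n = 329 per group.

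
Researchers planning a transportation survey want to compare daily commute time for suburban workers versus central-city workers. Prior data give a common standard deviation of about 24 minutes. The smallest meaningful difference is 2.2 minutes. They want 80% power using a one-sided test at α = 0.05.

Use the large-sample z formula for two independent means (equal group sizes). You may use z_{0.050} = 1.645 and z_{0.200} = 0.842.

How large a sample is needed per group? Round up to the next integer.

n = (z_α + z_β)² · (σ₁² + σ₂²) / δ²
  = (1.645 + 0.842)² · (2·24² = 1152) / 2.2²
  = 6.1852 · 1152 / 4.84
  = 1472.17
Round up → n = 1473 per group.

n = 1473 per group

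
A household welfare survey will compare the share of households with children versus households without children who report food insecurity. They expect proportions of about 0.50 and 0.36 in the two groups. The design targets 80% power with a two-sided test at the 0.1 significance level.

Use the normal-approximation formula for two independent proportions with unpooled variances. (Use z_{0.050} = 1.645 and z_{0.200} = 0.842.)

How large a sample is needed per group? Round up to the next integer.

n = (z_{α/2} + z_β)² · [p₁(1−p₁) + p₂(1−p₂)] / (p₁ − p₂)²
  = (1.645 + 0.842)² · (0.50·0.50 + 0.36·0.64) / (0.14)²
  = (2.487)² · (0.2500 + 0.2304) / 0.0196
  = 6.1852 · 0.4804 / 0.0196
  = 151.60
Round up → n = 152 per group.

n = 152 per group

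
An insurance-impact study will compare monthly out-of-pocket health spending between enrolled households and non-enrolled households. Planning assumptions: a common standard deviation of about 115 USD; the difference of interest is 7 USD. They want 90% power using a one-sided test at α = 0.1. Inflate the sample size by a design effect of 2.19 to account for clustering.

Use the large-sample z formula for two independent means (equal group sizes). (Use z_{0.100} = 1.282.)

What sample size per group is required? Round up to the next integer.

n = 7772 per group

n = (z_α + z_β)² · (σ₁² + σ₂²) / δ²
  = (1.282 + 1.282)² · (2·115² = 26450) / 7²
  = 6.5741 · 26450 / 49
  = 3548.67
Design effect: 2.19 × 3548.67 = 7771.59.
Round up → n = 7772 per group.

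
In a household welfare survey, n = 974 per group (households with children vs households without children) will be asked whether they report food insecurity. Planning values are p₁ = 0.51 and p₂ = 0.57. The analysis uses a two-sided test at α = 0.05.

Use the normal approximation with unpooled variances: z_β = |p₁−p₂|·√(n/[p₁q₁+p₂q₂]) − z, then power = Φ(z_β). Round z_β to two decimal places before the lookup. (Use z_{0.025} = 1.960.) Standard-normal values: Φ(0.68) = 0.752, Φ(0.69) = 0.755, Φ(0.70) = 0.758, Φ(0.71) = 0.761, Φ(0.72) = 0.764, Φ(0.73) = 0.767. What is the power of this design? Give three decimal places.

Power ≈ 0.758

z_β = |p₁−p₂|·√(n/[p₁q₁+p₂q₂]) − z_{α/2}
    = 0.06 · √(974/0.4950) − 1.960
    = 0.06 · 44.3585 − 1.960
    = 2.6615 − 1.960 = 0.7015 → 0.70
Power = Φ(0.70) = 0.758.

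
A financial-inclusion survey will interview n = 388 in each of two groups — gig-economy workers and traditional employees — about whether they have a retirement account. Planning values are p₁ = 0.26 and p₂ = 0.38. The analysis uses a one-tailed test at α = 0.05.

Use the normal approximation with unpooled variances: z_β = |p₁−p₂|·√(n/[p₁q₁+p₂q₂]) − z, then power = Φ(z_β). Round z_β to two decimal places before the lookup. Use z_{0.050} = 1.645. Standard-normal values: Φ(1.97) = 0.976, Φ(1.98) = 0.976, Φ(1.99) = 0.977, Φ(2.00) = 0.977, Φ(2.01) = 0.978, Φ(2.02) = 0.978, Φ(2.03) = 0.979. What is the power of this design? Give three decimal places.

z_β = |p₁−p₂|·√(n/[p₁q₁+p₂q₂]) − z_α
    = 0.12 · √(388/0.4280) − 1.645
    = 0.12 · 30.1088 − 1.645
    = 3.6131 − 1.645 = 1.9681 → 1.97
Power = Φ(1.97) = 0.976.

Power ≈ 0.976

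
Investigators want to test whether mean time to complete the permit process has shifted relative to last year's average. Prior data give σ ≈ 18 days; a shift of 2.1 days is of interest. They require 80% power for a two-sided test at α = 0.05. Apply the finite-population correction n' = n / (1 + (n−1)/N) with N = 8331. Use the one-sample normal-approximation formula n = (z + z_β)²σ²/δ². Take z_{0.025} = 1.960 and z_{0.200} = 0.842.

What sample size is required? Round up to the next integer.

n = 540

n = (z_{α/2} + z_β)² · σ² / δ²
  = (1.960 + 0.842)² · 18² / 2.1²
  = 7.8512 · 324 / 4.41
  = 576.82
Finite-population correction (N = 8331): 576.82 / (1 + (576.82 − 1)/8331) = 539.53.
Round up → n = 540.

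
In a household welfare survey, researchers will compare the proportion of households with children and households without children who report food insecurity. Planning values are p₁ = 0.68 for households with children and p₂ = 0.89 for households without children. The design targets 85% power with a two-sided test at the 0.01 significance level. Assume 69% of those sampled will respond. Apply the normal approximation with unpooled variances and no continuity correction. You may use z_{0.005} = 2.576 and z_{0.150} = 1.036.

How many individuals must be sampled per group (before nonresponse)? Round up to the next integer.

n = (z_{α/2} + z_β)² · [p₁(1−p₁) + p₂(1−p₂)] / (p₁ − p₂)²
  = (2.576 + 1.036)² · (0.68·0.32 + 0.89·0.11) / (-0.21)²
  = (3.612)² · (0.2176 + 0.0979) / 0.0441
  = 13.0465 · 0.3155 / 0.0441
  = 93.34
Adjust for 69% response: 93.34 / 0.69 = 135.27.
Round up → n = 136 per group.

n = 136 per group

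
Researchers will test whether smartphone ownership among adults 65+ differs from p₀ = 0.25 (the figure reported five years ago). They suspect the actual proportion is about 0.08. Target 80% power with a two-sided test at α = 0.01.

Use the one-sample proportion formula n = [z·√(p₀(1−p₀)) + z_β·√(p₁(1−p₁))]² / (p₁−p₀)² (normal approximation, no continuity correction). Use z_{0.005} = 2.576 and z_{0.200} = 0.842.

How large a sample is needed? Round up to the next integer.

n = 63

n = [z_{α/2}·√(p₀q₀) + z_β·√(p₁q₁)]² / (p₁ − p₀)²
  = [2.576·√(0.25·0.75) + 0.842·√(0.08·0.92)]² / (-0.17)²
  = [2.576·0.4330 + 0.842·0.2713]² / 0.0289
  = [1.3439]² / 0.0289
  = 62.49
Round up → n = 63.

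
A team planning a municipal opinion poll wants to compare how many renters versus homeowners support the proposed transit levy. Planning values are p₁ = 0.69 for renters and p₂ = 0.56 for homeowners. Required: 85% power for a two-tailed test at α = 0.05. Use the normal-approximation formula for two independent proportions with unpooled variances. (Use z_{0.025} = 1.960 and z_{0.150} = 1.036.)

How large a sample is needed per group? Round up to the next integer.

n = (z_{α/2} + z_β)² · [p₁(1−p₁) + p₂(1−p₂)] / (p₁ − p₂)²
  = (1.960 + 1.036)² · (0.69·0.31 + 0.56·0.44) / (0.13)²
  = (2.996)² · (0.2139 + 0.2464) / 0.0169
  = 8.9760 · 0.4603 / 0.0169
  = 244.48
Round up → n = 245 per group.

n = 245 per group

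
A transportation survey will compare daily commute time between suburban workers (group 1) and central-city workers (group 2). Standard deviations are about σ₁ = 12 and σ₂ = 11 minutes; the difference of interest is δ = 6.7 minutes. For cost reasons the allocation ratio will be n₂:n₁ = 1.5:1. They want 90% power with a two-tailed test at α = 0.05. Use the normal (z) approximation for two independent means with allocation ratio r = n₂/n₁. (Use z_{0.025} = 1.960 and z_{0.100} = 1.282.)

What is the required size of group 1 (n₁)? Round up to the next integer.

n₁ = (z_{α/2} + z_β)² · (σ₁² + σ₂²/r) / δ²
   = (1.960 + 1.282)² · (12² + 11²/1.5) / 6.7²
   = 10.5106 · (144 + 80.6667) / 44.89
   = 10.5106 · 224.6667 / 44.89
   = 52.60
Round up → n₁ = 53; n₂ = r·n₁ = 1.5 × 53 = 80.

n₁ = 53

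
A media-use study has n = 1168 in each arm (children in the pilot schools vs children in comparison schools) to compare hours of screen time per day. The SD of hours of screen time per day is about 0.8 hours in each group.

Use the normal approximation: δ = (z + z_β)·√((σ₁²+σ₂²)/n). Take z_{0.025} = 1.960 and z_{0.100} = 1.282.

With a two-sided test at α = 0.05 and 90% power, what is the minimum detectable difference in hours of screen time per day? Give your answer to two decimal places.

δ = (z_{α/2} + z_β) · √((σ₁²+σ₂²)/n)
  = (1.960 + 1.282) · √(1.28/1168)
  = 3.242 · √0.0011
  = 3.242 · 0.0331
  = 0.1073

Minimum detectable difference ≈ 0.11 hours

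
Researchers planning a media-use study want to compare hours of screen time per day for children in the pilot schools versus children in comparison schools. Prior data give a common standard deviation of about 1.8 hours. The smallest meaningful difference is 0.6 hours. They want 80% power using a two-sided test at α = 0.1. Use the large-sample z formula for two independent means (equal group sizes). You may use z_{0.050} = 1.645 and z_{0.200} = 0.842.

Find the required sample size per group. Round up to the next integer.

n = (z_{α/2} + z_β)² · (σ₁² + σ₂²) / δ²
  = (1.645 + 0.842)² · (2·1.8² = 6.48) / 0.6²
  = 6.1852 · 6.48 / 0.36
  = 111.33
Round up → n = 112 per group.

n = 112 per group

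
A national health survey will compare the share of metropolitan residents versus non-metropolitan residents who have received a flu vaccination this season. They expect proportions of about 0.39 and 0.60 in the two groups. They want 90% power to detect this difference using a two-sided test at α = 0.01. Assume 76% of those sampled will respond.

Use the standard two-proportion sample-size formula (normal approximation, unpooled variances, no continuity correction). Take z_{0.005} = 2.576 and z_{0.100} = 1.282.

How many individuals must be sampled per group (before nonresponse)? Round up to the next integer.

n = 213 per group

n = (z_{α/2} + z_β)² · [p₁(1−p₁) + p₂(1−p₂)] / (p₁ − p₂)²
  = (2.576 + 1.282)² · (0.39·0.61 + 0.60·0.40) / (-0.21)²
  = (3.858)² · (0.2379 + 0.2400) / 0.0441
  = 14.8842 · 0.4779 / 0.0441
  = 161.30
Adjust for 76% response: 161.30 / 0.76 = 212.23.
Round up → n = 213 per group.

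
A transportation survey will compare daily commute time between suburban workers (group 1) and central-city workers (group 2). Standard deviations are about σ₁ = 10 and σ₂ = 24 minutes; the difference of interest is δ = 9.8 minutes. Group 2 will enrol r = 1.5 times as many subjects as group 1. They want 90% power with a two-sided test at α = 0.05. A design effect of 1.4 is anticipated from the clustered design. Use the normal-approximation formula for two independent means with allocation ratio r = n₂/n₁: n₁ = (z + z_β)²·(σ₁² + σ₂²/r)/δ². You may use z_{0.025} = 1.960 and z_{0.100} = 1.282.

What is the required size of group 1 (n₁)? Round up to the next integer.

n₁ = 75

n₁ = (z_{α/2} + z_β)² · (σ₁² + σ₂²/r) / δ²
   = (1.960 + 1.282)² · (10² + 24²/1.5) / 9.8²
   = 10.5106 · (100 + 384) / 96.04
   = 10.5106 · 484 / 96.04
   = 52.97
Design effect: 1.4 × 52.97 = 74.16.
Round up → n₁ = 75; n₂ = r·n₁ = 1.5 × 75 = 113.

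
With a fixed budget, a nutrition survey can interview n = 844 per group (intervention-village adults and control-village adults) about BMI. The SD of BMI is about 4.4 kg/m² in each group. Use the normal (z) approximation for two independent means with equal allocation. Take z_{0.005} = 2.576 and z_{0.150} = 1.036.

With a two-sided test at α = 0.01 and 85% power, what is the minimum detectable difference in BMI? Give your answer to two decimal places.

δ = (z_{α/2} + z_β) · √((σ₁²+σ₂²)/n)
  = (2.576 + 1.036) · √(38.72/844)
  = 3.612 · √0.04588
  = 3.612 · 0.2142
  = 0.7736

Minimum detectable difference ≈ 0.77 kg/m²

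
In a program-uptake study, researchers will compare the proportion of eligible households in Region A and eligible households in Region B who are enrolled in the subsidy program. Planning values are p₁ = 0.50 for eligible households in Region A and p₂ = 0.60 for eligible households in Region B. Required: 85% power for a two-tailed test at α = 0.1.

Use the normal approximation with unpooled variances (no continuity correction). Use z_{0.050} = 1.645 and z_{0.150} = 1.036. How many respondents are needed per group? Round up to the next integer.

n = (z_{α/2} + z_β)² · [p₁(1−p₁) + p₂(1−p₂)] / (p₁ − p₂)²
  = (1.645 + 1.036)² · (0.50·0.50 + 0.60·0.40) / (-0.10)²
  = (2.681)² · (0.2500 + 0.2400) / 0.0100
  = 7.1878 · 0.4900 / 0.0100
  = 352.20
Round up → n = 353 per group.

n = 353 per group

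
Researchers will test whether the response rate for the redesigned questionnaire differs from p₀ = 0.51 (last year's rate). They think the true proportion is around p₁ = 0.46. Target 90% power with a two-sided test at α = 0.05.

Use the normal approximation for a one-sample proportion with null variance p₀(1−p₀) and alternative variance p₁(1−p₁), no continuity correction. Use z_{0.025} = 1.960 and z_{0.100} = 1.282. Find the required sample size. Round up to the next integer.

n = 1049

n = [z_{α/2}·√(p₀q₀) + z_β·√(p₁q₁)]² / (p₁ − p₀)²
  = [1.960·√(0.51·0.49) + 1.282·√(0.46·0.54)]² / (-0.05)²
  = [1.960·0.4999 + 1.282·0.4984]² / 0.0025
  = [1.6187]² / 0.0025
  = 1048.14
Round up → n = 1049.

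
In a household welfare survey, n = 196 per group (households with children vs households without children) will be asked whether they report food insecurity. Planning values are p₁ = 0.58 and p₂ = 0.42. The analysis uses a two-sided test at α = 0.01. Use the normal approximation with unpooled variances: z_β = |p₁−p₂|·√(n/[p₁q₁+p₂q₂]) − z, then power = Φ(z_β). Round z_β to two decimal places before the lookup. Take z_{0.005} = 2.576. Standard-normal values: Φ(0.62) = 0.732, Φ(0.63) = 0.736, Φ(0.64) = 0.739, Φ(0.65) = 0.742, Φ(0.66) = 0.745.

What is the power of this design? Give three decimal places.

z_β = |p₁−p₂|·√(n/[p₁q₁+p₂q₂]) − z_{α/2}
    = 0.16 · √(196/0.4872) − 2.576
    = 0.16 · 20.0574 − 2.576
    = 3.2092 − 2.576 = 0.6332 → 0.63
Power = Φ(0.63) = 0.736.

Power ≈ 0.736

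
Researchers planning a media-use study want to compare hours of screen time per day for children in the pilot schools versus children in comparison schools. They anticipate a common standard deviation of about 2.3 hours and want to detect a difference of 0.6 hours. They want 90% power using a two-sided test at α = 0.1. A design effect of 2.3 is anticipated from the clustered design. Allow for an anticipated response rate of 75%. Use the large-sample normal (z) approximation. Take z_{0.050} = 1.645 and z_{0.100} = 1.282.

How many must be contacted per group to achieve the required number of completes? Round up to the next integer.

n = 773 per group

n = (z_{α/2} + z_β)² · (σ₁² + σ₂²) / δ²
  = (1.645 + 1.282)² · (2·2.3² = 10.58) / 0.6²
  = 8.5673 · 10.58 / 0.36
  = 251.78
Design effect: 2.3 × 251.78 = 579.10.
Adjust for 75% response: 579.10 / 0.75 = 772.14.
Round up → n = 773 per group.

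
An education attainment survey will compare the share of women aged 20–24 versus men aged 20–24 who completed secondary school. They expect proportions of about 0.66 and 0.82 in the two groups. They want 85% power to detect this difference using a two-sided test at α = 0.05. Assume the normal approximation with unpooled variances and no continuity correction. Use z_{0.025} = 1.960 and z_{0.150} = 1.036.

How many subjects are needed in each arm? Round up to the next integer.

n = (z_{α/2} + z_β)² · [p₁(1−p₁) + p₂(1−p₂)] / (p₁ − p₂)²
  = (1.960 + 1.036)² · (0.66·0.34 + 0.82·0.18) / (-0.16)²
  = (2.996)² · (0.2244 + 0.1476) / 0.0256
  = 8.9760 · 0.3720 / 0.0256
  = 130.43
Round up → n = 131 per group.

n = 131 per group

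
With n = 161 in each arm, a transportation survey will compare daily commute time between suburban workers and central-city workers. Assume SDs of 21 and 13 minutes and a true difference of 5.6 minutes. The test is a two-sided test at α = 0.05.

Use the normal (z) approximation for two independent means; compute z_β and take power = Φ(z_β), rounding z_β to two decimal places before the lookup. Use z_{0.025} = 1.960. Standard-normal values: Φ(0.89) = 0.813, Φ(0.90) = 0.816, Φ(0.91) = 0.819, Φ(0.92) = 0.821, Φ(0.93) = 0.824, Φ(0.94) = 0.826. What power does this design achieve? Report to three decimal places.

Power ≈ 0.821

z_β = δ·√(n/(σ₁²+σ₂²)) − z_{α/2}
    = 5.6 · √(161/610) − 1.960
    = 5.6 · 0.51375 − 1.960
    = 2.8770 − 1.960 = 0.9170 → 0.92
Power = Φ(0.92) = 0.821.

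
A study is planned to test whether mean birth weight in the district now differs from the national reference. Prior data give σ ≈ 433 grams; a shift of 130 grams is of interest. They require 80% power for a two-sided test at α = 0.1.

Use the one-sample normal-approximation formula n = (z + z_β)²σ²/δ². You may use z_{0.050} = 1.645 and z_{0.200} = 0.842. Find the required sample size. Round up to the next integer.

n = 69

n = (z_{α/2} + z_β)² · σ² / δ²
  = (1.645 + 0.842)² · 433² / 130²
  = 6.1852 · 187489 / 16900
  = 68.62
Round up → n = 69.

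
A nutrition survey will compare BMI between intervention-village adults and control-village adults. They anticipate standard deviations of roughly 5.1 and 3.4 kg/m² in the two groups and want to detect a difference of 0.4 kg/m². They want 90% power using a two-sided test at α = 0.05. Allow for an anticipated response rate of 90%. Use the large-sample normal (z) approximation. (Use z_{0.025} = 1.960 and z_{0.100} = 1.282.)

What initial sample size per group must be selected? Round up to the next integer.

n = (z_{α/2} + z_β)² · (σ₁² + σ₂²) / δ²
  = (1.960 + 1.282)² · (5.1² + 3.4² = 37.57) / 0.4²
  = 10.5106 · 37.57 / 0.16
  = 2468.01
Adjust for 90% response: 2468.01 / 0.90 = 2742.24.
Round up → n = 2743 per group.

n = 2743 per group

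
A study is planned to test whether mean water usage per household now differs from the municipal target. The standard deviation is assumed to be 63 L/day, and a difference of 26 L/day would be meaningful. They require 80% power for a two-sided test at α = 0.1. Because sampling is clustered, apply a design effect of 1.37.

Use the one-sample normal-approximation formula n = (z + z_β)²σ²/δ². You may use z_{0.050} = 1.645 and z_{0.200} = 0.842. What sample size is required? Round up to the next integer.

n = (z_{α/2} + z_β)² · σ² / δ²
  = (1.645 + 0.842)² · 63² / 26²
  = 6.1852 · 3969 / 676
  = 36.31
Design effect: 1.37 × 36.31 = 49.75.
Round up → n = 50.

n = 50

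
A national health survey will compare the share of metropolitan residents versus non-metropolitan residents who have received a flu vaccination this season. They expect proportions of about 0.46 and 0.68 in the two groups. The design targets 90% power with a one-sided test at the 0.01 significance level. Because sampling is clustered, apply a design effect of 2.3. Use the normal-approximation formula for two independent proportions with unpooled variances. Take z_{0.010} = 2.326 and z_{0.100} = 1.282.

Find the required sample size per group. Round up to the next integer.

n = 289 per group

n = (z_α + z_β)² · [p₁(1−p₁) + p₂(1−p₂)] / (p₁ − p₂)²
  = (2.326 + 1.282)² · (0.46·0.54 + 0.68·0.32) / (-0.22)²
  = (3.608)² · (0.2484 + 0.2176) / 0.0484
  = 13.0177 · 0.4660 / 0.0484
  = 125.34
Design effect: 2.3 × 125.34 = 288.27.
Round up → n = 289 per group.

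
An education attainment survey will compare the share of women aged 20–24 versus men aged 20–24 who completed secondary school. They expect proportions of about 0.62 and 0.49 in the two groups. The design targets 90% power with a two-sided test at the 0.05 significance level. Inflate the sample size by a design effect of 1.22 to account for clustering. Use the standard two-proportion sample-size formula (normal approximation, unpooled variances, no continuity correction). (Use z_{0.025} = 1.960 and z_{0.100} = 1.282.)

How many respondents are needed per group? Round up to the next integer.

n = (z_{α/2} + z_β)² · [p₁(1−p₁) + p₂(1−p₂)] / (p₁ − p₂)²
  = (1.960 + 1.282)² · (0.62·0.38 + 0.49·0.51) / (0.13)²
  = (3.242)² · (0.2356 + 0.2499) / 0.0169
  = 10.5106 · 0.4855 / 0.0169
  = 301.95
Design effect: 1.22 × 301.95 = 368.37.
Round up → n = 369 per group.

n = 369 per group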